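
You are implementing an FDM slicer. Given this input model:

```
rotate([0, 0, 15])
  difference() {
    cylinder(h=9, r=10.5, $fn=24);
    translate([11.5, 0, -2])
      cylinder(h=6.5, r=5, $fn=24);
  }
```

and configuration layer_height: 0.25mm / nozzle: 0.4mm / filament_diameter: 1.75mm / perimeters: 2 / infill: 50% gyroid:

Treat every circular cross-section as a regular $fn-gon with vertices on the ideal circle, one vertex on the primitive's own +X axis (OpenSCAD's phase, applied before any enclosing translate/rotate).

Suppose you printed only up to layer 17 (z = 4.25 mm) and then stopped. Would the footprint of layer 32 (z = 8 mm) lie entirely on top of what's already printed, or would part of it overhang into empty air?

Compare the two slices. At z = 4.25: the r=10.5 cylinder gives a regular 24-gon of circumradius 10.5 (constant along its height) (area = (24/2)·10.500²·sin(360°/24) = 342.42 mm²); the r=5 cylinder at (11.5, 0) contributes a regular 24-gon of circumradius 5 (area = (24/2)·5.000²·sin(360°/24) = 77.65 mm²); Taking the first minus the rest: starting from the r=10.5 cylinder (342.42 mm²), the r=5 cylinder at (11.5, 0) partially overlaps it — only the 24.92 mm² overlap (of its 77.65 mm²) is removed, clipping the outline — area = 317.49 mm²; (rotated 15° about Z; rotation is an isometry so areas/perimeters/island counts are preserved). At z = 8: the r=10.5 cylinder gives a regular 24-gon of circumradius 10.5 (constant along its height) (area = (24/2)·10.500²·sin(360°/24) = 342.42 mm²); the cylinder at (11.5, 0) does not reach this height (z outside [-2, 4.5]); Taking the first minus the rest: none of the subtracted shapes is present at this height, so the r=10.5 cylinder is unchanged — area = 342.42 mm²; (whole slice rotated 15° about Z — lengths, areas and connectivity unchanged). Checking containment: at z = 8 the cross-section extends beyond the z = 4.25 cross-section by about 24.92 mm².

part overhangs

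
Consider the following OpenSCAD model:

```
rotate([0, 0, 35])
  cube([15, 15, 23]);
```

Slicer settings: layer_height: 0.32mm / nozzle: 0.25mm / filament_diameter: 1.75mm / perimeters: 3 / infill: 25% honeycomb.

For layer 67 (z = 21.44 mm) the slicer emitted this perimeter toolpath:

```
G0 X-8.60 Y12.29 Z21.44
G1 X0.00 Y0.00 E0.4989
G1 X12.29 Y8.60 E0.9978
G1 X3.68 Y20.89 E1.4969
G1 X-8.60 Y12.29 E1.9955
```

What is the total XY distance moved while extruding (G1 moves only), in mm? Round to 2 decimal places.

60.00 mm

Sum the Euclidean lengths of each G1 segment: total = 60.00 mm.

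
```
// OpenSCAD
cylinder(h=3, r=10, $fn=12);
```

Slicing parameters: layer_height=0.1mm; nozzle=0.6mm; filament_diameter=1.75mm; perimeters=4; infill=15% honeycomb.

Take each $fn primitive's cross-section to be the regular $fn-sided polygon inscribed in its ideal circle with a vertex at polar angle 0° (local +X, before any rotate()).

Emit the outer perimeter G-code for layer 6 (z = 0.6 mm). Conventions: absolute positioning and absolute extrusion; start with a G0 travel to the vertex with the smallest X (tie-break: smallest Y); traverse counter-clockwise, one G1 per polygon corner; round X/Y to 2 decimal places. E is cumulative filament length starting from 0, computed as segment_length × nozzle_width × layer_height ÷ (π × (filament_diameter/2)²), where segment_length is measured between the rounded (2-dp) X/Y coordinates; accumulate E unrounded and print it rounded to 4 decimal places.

At z = 0.6 mm: the cylinder: section is a regular 12-gon, circumradius r=10. The outline is a single polygon with 12 vertices. Extrusion per mm of travel: 0.6 × 0.1 / (π × 0.875²) = 0.024945. Accumulating E over each segment gives final E = 1.5495.

G0 X-10.00 Y0.00 Z0.60
G1 X-8.66 Y-5.00 E0.1291
G1 X-5.00 Y-8.66 E0.2582
G1 X0.00 Y-10.00 E0.3874
G1 X5.00 Y-8.66 E0.5165
G1 X8.66 Y-5.00 E0.6456
G1 X10.00 Y0.00 E0.7747
G1 X8.66 Y5.00 E0.9039
G1 X5.00 Y8.66 E1.0330
G1 X0.00 Y10.00 E1.1621
G1 X-5.00 Y8.66 E1.2912
G1 X-8.66 Y5.00 E1.4204
G1 X-10.00 Y0.00 E1.5495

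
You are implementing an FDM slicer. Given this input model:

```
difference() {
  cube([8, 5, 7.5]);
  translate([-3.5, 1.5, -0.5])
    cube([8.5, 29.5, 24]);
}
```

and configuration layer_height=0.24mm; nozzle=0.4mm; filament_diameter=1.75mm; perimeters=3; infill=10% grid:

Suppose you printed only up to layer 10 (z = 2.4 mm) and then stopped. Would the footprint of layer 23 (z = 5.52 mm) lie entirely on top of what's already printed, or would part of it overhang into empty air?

entirely on top

Compare the two slices. At z = 2.4: the cube (footprint 8×5) is included at this height (area 40.00 mm²); the cube at (-3.5, 1.5) is present — its section is the full 8.5×29.5 rectangle (area 250.75 mm²); Subtracting the remaining from the first: starting from the 8×5 cube (40.00 mm²), the 8.5×29.5 cube at (-3.5, 1.5) partially overlaps it — only the 17.50 mm² overlap (of its 250.75 mm²) is removed, clipping the outline — area = 22.50 mm². At z = 5.52: the cube (footprint 8×5) is included at this height (area 40.00 mm²); the cube at (-3.5, 1.5) is present — its section is the full 8.5×29.5 rectangle (area 250.75 mm²); After the difference (first − rest): starting from the 8×5 cube (40.00 mm²), the 8.5×29.5 cube at (-3.5, 1.5) partially overlaps it — only the 17.50 mm² overlap (of its 250.75 mm²) is removed, clipping the outline — area = 22.50 mm². Checking containment: the cross-section at z = 5.52 is a subset of the cross-section at z = 2.4.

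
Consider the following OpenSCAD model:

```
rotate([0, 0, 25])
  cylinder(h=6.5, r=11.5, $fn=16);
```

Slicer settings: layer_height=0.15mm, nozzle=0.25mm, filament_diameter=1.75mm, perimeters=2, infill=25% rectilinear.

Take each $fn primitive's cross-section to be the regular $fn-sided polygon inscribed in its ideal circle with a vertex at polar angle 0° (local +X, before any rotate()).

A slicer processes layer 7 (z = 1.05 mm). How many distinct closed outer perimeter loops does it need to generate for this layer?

At z = 1.05 mm: the cylinder: section is a regular 16-gon, circumradius r=11.5; (rotated 25° about Z; rotation is an isometry so areas/perimeters/island counts are preserved). The result has 1 disconnected region.

1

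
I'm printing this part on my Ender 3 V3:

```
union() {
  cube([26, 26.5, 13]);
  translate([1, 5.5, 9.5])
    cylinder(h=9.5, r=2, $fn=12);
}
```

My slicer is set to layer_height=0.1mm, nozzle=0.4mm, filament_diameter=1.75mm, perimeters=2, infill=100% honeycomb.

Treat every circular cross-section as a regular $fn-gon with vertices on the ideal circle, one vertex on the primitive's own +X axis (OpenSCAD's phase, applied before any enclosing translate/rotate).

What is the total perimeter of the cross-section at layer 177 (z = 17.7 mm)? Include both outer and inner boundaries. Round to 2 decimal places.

12.42 mm

At z = 17.7 mm: the cube does not reach this height (z outside [0, 13]); the r=2 cylinder at (1, 5.5) gives a regular 12-gon of circumradius 2 (constant along its height) (perimeter = 2·12·2.000·sin(180°/12) = 12.42 mm); Merging all regions: only the r=2 cylinder at (1, 5.5) is present, so the union is just that shape — boundary = 12.42 mm. Overall, the cross-section is a single solid region. Total boundary length (outer) = 12.42 mm.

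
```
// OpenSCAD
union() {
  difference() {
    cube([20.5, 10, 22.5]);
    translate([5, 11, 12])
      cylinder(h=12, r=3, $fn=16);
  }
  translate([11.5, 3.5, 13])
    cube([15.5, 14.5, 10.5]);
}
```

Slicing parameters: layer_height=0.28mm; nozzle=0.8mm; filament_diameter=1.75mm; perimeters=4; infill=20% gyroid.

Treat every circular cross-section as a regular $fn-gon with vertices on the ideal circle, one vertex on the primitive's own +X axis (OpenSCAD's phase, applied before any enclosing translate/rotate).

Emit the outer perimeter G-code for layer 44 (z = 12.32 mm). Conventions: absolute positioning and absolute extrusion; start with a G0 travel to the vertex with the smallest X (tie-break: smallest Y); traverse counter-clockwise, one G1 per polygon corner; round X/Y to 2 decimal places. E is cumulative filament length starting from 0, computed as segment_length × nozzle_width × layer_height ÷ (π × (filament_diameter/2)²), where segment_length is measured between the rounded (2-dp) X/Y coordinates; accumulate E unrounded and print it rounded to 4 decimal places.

At z = 12.32 mm: the cube (footprint 20.5×10) is included at this height; the r=3 cylinder at (5, 11) gives a regular 16-gon of circumradius 3 (constant along its height); Taking the first minus the rest: starting from the 20.5×10 cube, the r=3 cylinder at (5, 11) partially overlaps it — only the 7.98 mm² overlap (of its 27.55 mm²) is removed, clipping the outline — 1 connected region; the cube at (11.5, 3.5) is absent (z outside [13, 23.5]); Merging all regions: only that combined region is present, so the union is just that shape — 1 connected region. The outline is a single polygon with 13 vertices. Extrusion per mm of travel: 0.8 × 0.28 / (π × 0.875²) = 0.093128. Accumulating E over each segment gives final E = 5.8412.

G0 X0.00 Y0.00 Z12.32
G1 X20.50 Y0.00 E1.9091
G1 X20.50 Y10.00 E2.8404
G1 X7.80 Y10.00 E4.0231
G1 X7.77 Y9.85 E4.0374
G1 X7.12 Y8.88 E4.1461
G1 X6.15 Y8.23 E4.2549
G1 X5.00 Y8.00 E4.3641
G1 X3.85 Y8.23 E4.4733
G1 X2.88 Y8.88 E4.5821
G1 X2.23 Y9.85 E4.6908
G1 X2.20 Y10.00 E4.7050
G1 X0.00 Y10.00 E4.9099
G1 X0.00 Y0.00 E5.8412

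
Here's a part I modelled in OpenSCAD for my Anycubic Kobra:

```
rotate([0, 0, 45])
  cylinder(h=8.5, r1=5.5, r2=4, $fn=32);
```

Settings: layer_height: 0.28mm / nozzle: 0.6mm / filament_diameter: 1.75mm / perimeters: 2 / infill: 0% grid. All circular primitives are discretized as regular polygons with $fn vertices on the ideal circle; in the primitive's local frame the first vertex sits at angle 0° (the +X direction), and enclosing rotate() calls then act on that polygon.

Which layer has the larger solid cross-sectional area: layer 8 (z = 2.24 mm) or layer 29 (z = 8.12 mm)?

Layer 8 (z = 2.24): the cone (r1=5.5→r2=4) has section circumradius 5.105 here — a regular 32-gon (area = (32/2)·5.105²·sin(360°/32) = 81.34 mm²); (whole slice rotated 45° about Z — lengths, areas and connectivity unchanged). So its area = 81.34 mm². Layer 29 (z = 8.12): the cone: at t=0.955 of its height the radius interpolates to r₁+(r₂−r₁)t = 4.067, giving a regular 32-gon of that circumradius (area = (32/2)·4.067²·sin(360°/32) = 51.63 mm²); (rotated 45° about Z; rotation is an isometry so areas/perimeters/island counts are preserved). So its area = 51.63 mm². Layer 8 is larger (81.34 vs 51.63 mm²).

layer 8 (z = 2.24 mm)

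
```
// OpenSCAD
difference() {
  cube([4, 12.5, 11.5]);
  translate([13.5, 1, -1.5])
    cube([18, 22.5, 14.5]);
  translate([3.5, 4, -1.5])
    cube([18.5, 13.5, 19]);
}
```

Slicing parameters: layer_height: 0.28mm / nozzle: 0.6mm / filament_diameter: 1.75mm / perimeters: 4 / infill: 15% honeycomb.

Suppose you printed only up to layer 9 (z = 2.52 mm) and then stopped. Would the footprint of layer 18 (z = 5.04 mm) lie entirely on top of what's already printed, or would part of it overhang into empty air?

entirely on top

Compare the two slices. At z = 2.52: the cube is present — its section is the full 4×12.5 rectangle (area 50.00 mm²); the cube at (13.5, 1) is present — its section is the full 18×22.5 rectangle (area 405.00 mm²); the cube at (3.5, 4) is present — its section is the full 18.5×13.5 rectangle (area 249.75 mm²); After the difference (first − rest): starting from the 4×12.5 cube (50.00 mm²), the 18×22.5 cube at (13.5, 1) misses the remaining region (no effect); the 18.5×13.5 cube at (3.5, 4) partially overlaps it — only the 4.25 mm² overlap (of its 249.75 mm²) is removed, clipping the outline — area = 45.75 mm². At z = 5.04: the cube (footprint 4×12.5) is included at this height (area 50.00 mm²); the cube at (13.5, 1) is present — its section is the full 18×22.5 rectangle (area 405.00 mm²); the cube at (3.5, 4) is present — its section is the full 18.5×13.5 rectangle (area 249.75 mm²); Subtracting the remaining from the first: starting from the 4×12.5 cube (50.00 mm²), the 18×22.5 cube at (13.5, 1) misses the remaining region (no effect); the 18.5×13.5 cube at (3.5, 4) partially overlaps it — only the 4.25 mm² overlap (of its 249.75 mm²) is removed, clipping the outline — area = 45.75 mm². Checking containment: the cross-section at z = 5.04 is a subset of the cross-section at z = 2.52.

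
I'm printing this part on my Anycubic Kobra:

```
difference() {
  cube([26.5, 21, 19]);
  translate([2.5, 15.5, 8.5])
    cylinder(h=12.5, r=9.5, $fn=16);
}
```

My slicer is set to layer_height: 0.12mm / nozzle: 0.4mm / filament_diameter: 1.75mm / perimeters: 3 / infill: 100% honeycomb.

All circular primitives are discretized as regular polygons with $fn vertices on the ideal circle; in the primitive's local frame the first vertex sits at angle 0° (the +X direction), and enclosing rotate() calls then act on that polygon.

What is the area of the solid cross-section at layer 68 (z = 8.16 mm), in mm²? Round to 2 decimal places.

At z = 8.16 mm: the cube (footprint 26.5×21) is included at this height (area 556.50 mm²); the cylinder at (2.5, 15.5) does not reach this height (z outside [8.5, 21]); After the difference (first − rest): none of the subtracted shapes is present at this height, so the 26.5×21 cube is unchanged — area = 556.50 mm². Overall, the cross-section is a single solid region. Net area = 556.50 mm².

556.50 mm²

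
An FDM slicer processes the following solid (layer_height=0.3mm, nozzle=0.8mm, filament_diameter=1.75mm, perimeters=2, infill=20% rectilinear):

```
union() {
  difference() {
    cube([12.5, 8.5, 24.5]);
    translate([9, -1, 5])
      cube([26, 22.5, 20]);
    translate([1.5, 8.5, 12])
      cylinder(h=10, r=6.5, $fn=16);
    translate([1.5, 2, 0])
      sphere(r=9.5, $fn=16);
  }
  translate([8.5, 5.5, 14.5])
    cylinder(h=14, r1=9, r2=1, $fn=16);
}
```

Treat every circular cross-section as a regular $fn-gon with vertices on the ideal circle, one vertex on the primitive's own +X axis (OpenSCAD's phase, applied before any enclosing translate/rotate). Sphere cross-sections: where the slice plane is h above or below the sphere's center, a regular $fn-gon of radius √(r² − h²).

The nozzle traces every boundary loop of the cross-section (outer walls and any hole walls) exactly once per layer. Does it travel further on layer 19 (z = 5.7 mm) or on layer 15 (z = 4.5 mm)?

Layer 19 (z = 5.7): the cube (footprint 12.5×8.5) is included at this height (perimeter 42.00 mm); the cube at (9, -1) is present — its section is the full 26×22.5 rectangle (perimeter 97.00 mm); the cylinder at (1.5, 8.5) does not reach this height (z outside [12, 22]); the sphere at (1.5, 2): section is a regular 16-gon, circumradius = √(r²−h²) = √(9.5²−5.7²) = 7.600 (perimeter = 2·16·7.600·sin(180°/16) = 47.45 mm); Taking the first minus the rest: starting from the 12.5×8.5 cube, the 26×22.5 cube at (9, -1) partially overlaps it — only the 29.75 mm² overlap (of its 585.00 mm²) is removed, clipping the outline; the r=9.5 sphere at (1.5, 2) partially overlaps it — only the 69.15 mm² overlap (of its 176.83 mm²) is removed, clipping the outline — boundary = 20.57 mm; the cone at (8.5, 5.5) does not reach this height (z outside [14.5, 28.5]); Taking the union: only that combined region is present, so the union is just that shape — boundary = 20.57 mm. So its perimeter = 20.57 mm. Layer 15 (z = 4.5): the cube (footprint 12.5×8.5) is included at this height (perimeter 42.00 mm); the cube at (9, -1) does not reach this height (z outside [5, 25]); the cylinder at (1.5, 8.5) is not intersected at this z (z outside [12, 22]); the r=9.5 sphere at (1.5, 2) contributes a regular 16-gon of circumradius √(9.5²−4.5²) = 8.367 (perimeter = 2·16·8.367·sin(180°/16) = 52.23 mm); Subtracting the remaining from the first: starting from the 12.5×8.5 cube, the r=9.5 sphere at (1.5, 2) partially overlaps it — only the 76.57 mm² overlap (of its 214.30 mm²) is removed, clipping the outline — boundary = 27.11 mm; the cone at (8.5, 5.5) does not reach this height (z outside [14.5, 28.5]); Combining (union): only the result so far is present, so the union is just that shape — boundary = 27.11 mm. So its perimeter = 27.11 mm. Layer 15 is larger (27.11 vs 20.57 mm).

layer 15 (z = 4.5 mm)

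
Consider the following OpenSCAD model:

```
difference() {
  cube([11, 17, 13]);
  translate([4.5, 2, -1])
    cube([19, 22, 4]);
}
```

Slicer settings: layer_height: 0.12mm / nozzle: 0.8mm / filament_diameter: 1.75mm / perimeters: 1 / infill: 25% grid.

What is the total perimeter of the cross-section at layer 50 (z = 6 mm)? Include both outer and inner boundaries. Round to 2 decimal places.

56.00 mm

At z = 6 mm: the 11×17 cube contributes its full rectangle (perimeter 56.00 mm); the cube at (4.5, 2) is not intersected at this z (z outside [-1, 3]); After the difference (first − rest): none of the subtracted shapes is present at this height, so the 11×17 cube is unchanged — boundary = 56.00 mm. Overall, the cross-section is a single solid region. Total boundary length (outer) = 56.00 mm.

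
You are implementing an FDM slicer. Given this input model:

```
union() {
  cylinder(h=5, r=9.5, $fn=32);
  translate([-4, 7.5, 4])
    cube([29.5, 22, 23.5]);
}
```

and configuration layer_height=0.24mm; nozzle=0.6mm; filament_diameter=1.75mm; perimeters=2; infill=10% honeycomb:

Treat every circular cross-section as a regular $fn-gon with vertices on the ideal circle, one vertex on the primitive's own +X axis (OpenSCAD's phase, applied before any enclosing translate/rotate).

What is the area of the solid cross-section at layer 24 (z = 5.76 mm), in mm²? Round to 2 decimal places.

649.00 mm²

At z = 5.76 mm: the cylinder is not intersected at this z (z outside [0, 5]); the 29.5×22 cube at (-4, 7.5) contributes its full rectangle (area 649.00 mm²); Merging all regions: only the 29.5×22 cube at (-4, 7.5) is present, so the union is just that shape — area = 649.00 mm². Overall, the cross-section is a single solid region. Net area = 649.00 mm².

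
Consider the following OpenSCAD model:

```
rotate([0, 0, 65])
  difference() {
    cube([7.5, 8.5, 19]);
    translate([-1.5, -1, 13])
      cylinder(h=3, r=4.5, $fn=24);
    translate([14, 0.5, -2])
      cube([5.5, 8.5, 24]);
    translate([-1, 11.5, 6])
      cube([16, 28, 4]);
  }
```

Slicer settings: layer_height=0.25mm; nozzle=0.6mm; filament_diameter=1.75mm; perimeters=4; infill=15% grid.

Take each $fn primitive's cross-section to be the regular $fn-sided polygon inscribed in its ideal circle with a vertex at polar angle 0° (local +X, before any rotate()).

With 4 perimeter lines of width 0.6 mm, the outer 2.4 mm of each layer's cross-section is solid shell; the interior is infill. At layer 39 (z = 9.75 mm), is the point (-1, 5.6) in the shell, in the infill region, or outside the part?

infill

At z = 9.75 mm: the cube is present — its section is the full 7.5×8.5 rectangle; the cylinder at (-1.5, -1) does not reach this height (z outside [13, 16]); the 5.5×8.5 cube at (14, 0.5) contributes its full rectangle; the cube at (-1, 11.5) is present — its section is the full 16×28 rectangle; Taking the first minus the rest: starting from the 7.5×8.5 cube, the 5.5×8.5 cube at (14, 0.5) misses the remaining region (no effect); the 16×28 cube at (-1, 11.5) misses the remaining region (no effect) — 1 connected region; (whole slice rotated 65° about Z — lengths, areas and connectivity unchanged). Overall, the cross-section is a single solid region. Undo the 65° rotation: the query point maps to (4.653, 3.273) in the un-rotated model frame. The nearest boundary edge runs (7.50, 8.50)→(7.50, 0.00); distance from the point to it = 2.85 mm. The point is inside the cross-section and 2.85 mm from the nearest boundary — more than the 2.4 mm shell width (4 × 0.6), so it's in the infill interior.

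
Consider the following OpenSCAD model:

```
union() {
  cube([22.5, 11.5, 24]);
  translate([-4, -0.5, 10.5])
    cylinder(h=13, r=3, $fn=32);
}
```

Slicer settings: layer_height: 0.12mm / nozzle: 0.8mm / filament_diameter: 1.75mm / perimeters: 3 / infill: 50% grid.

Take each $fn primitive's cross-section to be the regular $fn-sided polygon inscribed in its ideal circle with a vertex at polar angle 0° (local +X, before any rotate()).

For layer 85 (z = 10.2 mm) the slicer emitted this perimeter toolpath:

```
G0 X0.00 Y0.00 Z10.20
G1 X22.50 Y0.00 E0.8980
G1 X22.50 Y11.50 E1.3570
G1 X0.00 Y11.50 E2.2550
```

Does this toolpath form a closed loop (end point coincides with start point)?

Start point (G0): (0.00, 0.00). End point (last G1): the path does not return to the start — open.

no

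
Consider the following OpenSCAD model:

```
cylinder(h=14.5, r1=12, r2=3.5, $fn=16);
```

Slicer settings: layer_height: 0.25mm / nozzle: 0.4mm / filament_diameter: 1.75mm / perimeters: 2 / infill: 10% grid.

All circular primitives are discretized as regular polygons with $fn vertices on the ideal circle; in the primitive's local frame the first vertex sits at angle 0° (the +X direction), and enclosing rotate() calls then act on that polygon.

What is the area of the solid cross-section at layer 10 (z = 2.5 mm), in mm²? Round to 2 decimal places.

At z = 2.5 mm: the cone (r1=12→r2=3.5) has section circumradius 10.534 here — a regular 16-gon (area = (16/2)·10.534²·sin(360°/16) = 339.75 mm²). Overall, the cross-section is a single solid region. Net area = 339.75 mm².

339.75 mm²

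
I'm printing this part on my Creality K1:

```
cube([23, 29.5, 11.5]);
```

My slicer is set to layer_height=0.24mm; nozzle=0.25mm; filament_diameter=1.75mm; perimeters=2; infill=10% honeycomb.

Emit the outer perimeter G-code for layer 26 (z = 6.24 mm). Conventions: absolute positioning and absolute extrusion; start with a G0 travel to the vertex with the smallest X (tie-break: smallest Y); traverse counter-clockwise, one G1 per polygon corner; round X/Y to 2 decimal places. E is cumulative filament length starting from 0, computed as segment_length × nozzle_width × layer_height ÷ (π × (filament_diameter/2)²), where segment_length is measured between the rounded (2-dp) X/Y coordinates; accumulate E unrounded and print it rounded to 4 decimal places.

G0 X0.00 Y0.00 Z6.24
G1 X23.00 Y0.00 E0.5737
G1 X23.00 Y29.50 E1.3096
G1 X0.00 Y29.50 E1.8834
G1 X0.00 Y0.00 E2.6192

At z = 6.24 mm: the cube is present — its section is the full 23×29.5 rectangle. The outline is a single polygon with 4 vertices. Extrusion per mm of travel: 0.25 × 0.24 / (π × 0.875²) = 0.024945. Accumulating E over each segment gives final E = 2.6192.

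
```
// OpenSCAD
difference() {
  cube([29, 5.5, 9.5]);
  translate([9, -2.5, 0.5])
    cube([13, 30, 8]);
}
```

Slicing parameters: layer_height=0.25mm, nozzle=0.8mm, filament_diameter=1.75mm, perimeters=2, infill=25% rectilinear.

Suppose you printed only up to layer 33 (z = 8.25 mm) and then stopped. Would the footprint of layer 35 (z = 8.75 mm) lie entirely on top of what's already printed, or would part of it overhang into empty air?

part overhangs

Compare the two slices. At z = 8.25: the 29×5.5 cube contributes its full rectangle (area 159.50 mm²); the cube at (9, -2.5) (footprint 13×30) is included at this height (area 390.00 mm²); After the difference (first − rest): starting from the 29×5.5 cube (159.50 mm²), the 13×30 cube at (9, -2.5) partially overlaps it — only the 71.50 mm² overlap (of its 390.00 mm²) is removed, clipping the outline — area = 88.00 mm². At z = 8.75: the 29×5.5 cube contributes its full rectangle (area 159.50 mm²); the cube at (9, -2.5) is not intersected at this z (z outside [0.5, 8.5]); After the difference (first − rest): none of the subtracted shapes is present at this height, so the 29×5.5 cube is unchanged — area = 159.50 mm². Checking containment: at z = 8.75 the cross-section extends beyond the z = 8.25 cross-section by about 71.50 mm².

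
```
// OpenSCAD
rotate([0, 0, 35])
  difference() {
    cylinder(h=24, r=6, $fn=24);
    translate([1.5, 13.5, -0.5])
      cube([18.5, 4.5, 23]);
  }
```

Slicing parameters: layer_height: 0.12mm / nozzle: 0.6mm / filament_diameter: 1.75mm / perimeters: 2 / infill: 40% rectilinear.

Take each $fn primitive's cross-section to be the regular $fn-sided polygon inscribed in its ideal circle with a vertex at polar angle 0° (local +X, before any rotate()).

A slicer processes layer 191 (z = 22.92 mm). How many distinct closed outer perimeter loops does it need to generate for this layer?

At z = 22.92 mm: the cylinder: section is a regular 24-gon, circumradius r=6; the cube at (1.5, 13.5) is absent (z outside [-0.5, 22.5]); Taking the first minus the rest: none of the subtracted shapes is present at this height, so the r=6 cylinder is unchanged — 1 connected region; (whole slice rotated 35° about Z — lengths, areas and connectivity unchanged). The result has 1 disconnected region.

1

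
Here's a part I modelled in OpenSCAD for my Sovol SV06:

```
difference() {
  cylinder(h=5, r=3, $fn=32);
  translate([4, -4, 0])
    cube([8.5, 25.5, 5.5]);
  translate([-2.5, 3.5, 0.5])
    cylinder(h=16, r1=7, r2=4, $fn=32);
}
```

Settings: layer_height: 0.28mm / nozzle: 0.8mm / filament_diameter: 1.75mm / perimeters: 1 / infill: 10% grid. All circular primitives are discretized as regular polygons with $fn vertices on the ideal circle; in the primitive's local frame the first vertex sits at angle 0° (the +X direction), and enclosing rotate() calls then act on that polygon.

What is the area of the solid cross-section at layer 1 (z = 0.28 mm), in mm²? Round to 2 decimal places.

28.09 mm²

At z = 0.28 mm: the cylinder: section is a regular 32-gon, circumradius r=3 (area = (32/2)·3.000²·sin(360°/32) = 28.09 mm²); the cube at (4, -4) (footprint 8.5×25.5) is included at this height (area 216.75 mm²); the cone at (-2.5, 3.5) is absent (z outside [0.5, 16.5]); Taking the first minus the rest: starting from the r=3 cylinder (28.09 mm²), the 8.5×25.5 cube at (4, -4) misses the remaining region (no effect) — area = 28.09 mm². Overall, the cross-section is a single solid region. Net area = 28.09 mm².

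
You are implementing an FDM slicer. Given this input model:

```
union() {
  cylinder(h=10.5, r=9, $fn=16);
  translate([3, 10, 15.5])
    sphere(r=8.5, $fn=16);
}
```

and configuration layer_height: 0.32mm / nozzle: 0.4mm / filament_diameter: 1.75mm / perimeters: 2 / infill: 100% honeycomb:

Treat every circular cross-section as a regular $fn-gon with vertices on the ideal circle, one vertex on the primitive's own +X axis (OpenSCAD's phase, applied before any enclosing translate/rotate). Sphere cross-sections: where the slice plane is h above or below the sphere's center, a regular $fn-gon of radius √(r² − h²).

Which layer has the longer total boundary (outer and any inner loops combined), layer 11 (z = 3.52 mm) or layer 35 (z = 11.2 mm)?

layer 11 (z = 3.52 mm)

Layer 11 (z = 3.52): the cylinder: section is a regular 16-gon, circumradius r=9 (perimeter = 2·16·9.000·sin(180°/16) = 56.19 mm); the sphere at (3, 10) does not reach this height (|z−center|=11.980 > r=8.5); Taking the union: only the r=9 cylinder is present, so the union is just that shape — boundary = 56.19 mm. So its perimeter = 56.19 mm. Layer 35 (z = 11.2): the cylinder is not intersected at this z (z outside [0, 10.5]); the sphere at (3, 10): section is a regular 16-gon, circumradius = √(r²−h²) = √(8.5²−4.3²) = 7.332 (perimeter = 2·16·7.332·sin(180°/16) = 45.77 mm); Taking the union: only the r=8.5 sphere at (3, 10) is present, so the union is just that shape — boundary = 45.77 mm. So its perimeter = 45.77 mm. Layer 11 is larger (56.19 vs 45.77 mm).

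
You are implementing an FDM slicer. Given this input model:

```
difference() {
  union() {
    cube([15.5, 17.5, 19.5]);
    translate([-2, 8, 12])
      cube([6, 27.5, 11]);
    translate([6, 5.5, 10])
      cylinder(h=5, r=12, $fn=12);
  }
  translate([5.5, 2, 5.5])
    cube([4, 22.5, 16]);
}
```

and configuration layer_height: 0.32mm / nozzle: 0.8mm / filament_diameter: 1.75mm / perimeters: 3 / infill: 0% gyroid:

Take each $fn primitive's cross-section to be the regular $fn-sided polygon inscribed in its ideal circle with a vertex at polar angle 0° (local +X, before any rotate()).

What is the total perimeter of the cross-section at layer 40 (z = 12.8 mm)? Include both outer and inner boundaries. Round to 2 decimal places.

At z = 12.8 mm: the cube (footprint 15.5×17.5) is included at this height (perimeter 66.00 mm); the cube at (-2, 8) (footprint 6×27.5) is included at this height (perimeter 67.00 mm); the r=12 cylinder at (6, 5.5) contributes a regular 12-gon of circumradius 12 (perimeter = 2·12·12.000·sin(180°/12) = 74.54 mm); Taking the union: the regions partially overlap (shared area 301.64 mm²), so the edge portions inside another operand are dropped and the merged outline is re-measured after clipping — boundary = 116.55 mm; the 4×22.5 cube at (5.5, 2) contributes its full rectangle (perimeter 53.00 mm); Taking the first minus the rest: starting from the result so far, the 4×22.5 cube at (5.5, 2) partially overlaps it — only the 62.00 mm² overlap (of its 90.00 mm²) is removed, clipping the outline — boundary = 147.55 mm. Overall, the cross-section is a single solid region. Total boundary length (outer) = 147.55 mm.

147.55 mm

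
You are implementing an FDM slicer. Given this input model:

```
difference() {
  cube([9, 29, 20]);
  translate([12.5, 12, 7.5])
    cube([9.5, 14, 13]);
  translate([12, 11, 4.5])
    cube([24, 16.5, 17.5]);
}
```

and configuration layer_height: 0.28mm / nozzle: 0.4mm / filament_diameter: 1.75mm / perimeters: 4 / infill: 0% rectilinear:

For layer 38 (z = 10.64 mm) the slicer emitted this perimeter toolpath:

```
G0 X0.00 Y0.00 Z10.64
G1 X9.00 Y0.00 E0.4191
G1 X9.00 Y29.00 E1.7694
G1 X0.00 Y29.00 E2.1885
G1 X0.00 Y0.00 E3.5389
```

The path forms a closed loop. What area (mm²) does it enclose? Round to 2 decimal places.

261.00 mm²

Apply the shoelace formula to the sequence of (X, Y) vertices; enclosed area = 261.00 mm².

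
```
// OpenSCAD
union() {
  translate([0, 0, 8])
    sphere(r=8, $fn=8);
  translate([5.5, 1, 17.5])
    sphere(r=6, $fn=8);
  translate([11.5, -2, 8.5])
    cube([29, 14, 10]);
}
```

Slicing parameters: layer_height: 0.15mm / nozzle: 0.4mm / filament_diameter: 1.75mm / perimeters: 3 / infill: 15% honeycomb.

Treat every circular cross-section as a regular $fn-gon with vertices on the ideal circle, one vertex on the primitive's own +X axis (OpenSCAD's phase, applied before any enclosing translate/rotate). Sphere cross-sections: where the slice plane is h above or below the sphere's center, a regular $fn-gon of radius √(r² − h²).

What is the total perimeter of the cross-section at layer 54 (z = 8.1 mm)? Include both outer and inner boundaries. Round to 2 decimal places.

At z = 8.1 mm: the r=8 sphere slices to a regular 8-gon of circumradius 7.999 (√(r²−h²) with h=0.1 from center) (perimeter = 2·8·7.999·sin(180°/8) = 48.98 mm); the sphere at (5.5, 1) does not reach this height (|z−center|=9.400 > r=6); the cube at (11.5, -2) is absent (z outside [8.5, 18.5]); Merging all regions: only the r=8 sphere is present, so the union is just that shape — boundary = 48.98 mm. Overall, the cross-section is a single solid region. Total boundary length (outer) = 48.98 mm.

48.98 mm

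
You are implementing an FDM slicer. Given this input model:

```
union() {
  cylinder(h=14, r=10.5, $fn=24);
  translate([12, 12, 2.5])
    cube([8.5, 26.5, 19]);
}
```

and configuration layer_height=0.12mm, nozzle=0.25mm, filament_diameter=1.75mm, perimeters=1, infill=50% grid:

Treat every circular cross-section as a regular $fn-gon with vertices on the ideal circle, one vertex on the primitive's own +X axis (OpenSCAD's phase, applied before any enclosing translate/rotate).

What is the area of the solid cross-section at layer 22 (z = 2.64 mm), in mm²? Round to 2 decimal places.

567.67 mm²

At z = 2.64 mm: the r=10.5 cylinder gives a regular 24-gon of circumradius 10.5 (constant along its height) (area = (24/2)·10.500²·sin(360°/24) = 342.42 mm²); the cube at (12, 12) (footprint 8.5×26.5) is included at this height (area 225.25 mm²); Merging all regions: the 2 present regions are separate (no shared area or edge), so areas and boundary lengths simply add and each stays a separate island — area = 567.67 mm². Overall, the cross-section has 2 separate islands. Net area = 567.67 mm².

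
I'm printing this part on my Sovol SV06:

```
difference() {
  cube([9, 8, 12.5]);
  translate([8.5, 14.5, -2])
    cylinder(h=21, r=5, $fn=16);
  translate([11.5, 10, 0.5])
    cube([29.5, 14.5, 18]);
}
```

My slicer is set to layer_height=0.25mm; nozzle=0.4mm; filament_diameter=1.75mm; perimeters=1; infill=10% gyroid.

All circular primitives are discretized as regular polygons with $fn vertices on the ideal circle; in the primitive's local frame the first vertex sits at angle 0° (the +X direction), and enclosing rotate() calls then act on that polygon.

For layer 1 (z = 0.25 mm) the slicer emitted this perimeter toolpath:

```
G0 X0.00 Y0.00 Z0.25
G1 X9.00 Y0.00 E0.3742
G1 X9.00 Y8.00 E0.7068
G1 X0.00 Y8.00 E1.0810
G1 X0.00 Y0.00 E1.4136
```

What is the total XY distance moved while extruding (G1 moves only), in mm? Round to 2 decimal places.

34.00 mm

Sum the Euclidean lengths of each G1 segment: total = 34.00 mm.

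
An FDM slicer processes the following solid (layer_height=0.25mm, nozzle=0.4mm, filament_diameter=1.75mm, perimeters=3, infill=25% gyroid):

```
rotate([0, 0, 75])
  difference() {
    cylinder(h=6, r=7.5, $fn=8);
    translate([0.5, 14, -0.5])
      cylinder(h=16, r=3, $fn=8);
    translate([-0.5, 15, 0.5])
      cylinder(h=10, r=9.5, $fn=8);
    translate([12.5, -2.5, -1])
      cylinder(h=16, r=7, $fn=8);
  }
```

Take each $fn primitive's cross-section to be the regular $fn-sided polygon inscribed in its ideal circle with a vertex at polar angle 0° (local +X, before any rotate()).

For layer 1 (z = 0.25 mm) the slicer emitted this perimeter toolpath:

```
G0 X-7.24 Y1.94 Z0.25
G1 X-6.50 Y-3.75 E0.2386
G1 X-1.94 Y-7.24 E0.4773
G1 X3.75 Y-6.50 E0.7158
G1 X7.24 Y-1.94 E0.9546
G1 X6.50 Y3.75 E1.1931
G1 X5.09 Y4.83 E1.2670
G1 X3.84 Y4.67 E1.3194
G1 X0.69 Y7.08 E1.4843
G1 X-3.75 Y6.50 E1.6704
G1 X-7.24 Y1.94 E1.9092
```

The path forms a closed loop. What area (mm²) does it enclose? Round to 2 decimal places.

155.58 mm²

Apply the shoelace formula to the sequence of (X, Y) vertices; enclosed area = 155.58 mm².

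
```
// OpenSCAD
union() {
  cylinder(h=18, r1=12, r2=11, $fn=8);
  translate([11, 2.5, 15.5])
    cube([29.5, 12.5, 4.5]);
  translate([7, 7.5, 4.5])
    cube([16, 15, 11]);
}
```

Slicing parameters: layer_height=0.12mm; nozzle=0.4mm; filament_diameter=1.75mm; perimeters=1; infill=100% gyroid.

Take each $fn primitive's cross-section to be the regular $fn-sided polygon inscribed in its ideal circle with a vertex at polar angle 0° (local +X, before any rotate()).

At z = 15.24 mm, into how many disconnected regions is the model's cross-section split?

At z = 15.24 mm: the cone: at t=0.847 of its height the radius interpolates to r₁+(r₂−r₁)t = 11.153, giving a regular 8-gon of that circumradius; the cube at (11, 2.5) does not reach this height (z outside [15.5, 20]); the 16×15 cube at (7, 7.5) contributes its full rectangle; Merging all regions: the regions partially overlap (shared area 0.54 mm²), so overlapping operands fuse into one piece — 1 connected region. The result has 1 disconnected region.

1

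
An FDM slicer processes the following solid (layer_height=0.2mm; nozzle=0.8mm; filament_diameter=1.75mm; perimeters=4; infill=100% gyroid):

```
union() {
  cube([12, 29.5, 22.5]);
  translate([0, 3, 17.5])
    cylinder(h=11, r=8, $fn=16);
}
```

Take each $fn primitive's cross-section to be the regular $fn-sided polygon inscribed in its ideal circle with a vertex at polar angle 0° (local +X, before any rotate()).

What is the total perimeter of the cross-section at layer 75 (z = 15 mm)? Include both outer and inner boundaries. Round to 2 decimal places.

At z = 15 mm: the cube (footprint 12×29.5) is included at this height (perimeter 83.00 mm); the cylinder at (0, 3) does not reach this height (z outside [17.5, 28.5]); Merging all regions: only the 12×29.5 cube is present, so the union is just that shape — boundary = 83.00 mm. Overall, the cross-section is a single solid region. Total boundary length (outer) = 83.00 mm.

83.00 mm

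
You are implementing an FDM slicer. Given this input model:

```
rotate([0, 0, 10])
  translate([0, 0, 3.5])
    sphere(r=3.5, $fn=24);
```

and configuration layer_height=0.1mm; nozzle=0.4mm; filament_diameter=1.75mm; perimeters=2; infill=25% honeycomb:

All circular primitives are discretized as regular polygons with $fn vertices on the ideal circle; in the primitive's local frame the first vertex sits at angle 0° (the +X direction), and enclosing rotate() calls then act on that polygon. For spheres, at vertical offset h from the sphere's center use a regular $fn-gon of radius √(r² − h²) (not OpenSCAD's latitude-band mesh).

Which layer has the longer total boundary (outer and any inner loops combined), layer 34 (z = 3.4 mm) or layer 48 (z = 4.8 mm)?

Layer 34 (z = 3.4): the r=3.5 sphere slices to a regular 24-gon of circumradius 3.499 (√(r²−h²) with h=0.1 from center) (perimeter = 2·24·3.499·sin(180°/24) = 21.92 mm); (whole slice rotated 10° about Z — lengths, areas and connectivity unchanged). So its perimeter = 21.92 mm. Layer 48 (z = 4.8): the r=3.5 sphere slices to a regular 24-gon of circumradius 3.250 (√(r²−h²) with h=1.3 from center) (perimeter = 2·24·3.250·sin(180°/24) = 20.36 mm); (rotated 10° about Z; rotation is an isometry so areas/perimeters/island counts are preserved). So its perimeter = 20.36 mm. Layer 34 is larger (21.92 vs 20.36 mm).

layer 34 (z = 3.4 mm)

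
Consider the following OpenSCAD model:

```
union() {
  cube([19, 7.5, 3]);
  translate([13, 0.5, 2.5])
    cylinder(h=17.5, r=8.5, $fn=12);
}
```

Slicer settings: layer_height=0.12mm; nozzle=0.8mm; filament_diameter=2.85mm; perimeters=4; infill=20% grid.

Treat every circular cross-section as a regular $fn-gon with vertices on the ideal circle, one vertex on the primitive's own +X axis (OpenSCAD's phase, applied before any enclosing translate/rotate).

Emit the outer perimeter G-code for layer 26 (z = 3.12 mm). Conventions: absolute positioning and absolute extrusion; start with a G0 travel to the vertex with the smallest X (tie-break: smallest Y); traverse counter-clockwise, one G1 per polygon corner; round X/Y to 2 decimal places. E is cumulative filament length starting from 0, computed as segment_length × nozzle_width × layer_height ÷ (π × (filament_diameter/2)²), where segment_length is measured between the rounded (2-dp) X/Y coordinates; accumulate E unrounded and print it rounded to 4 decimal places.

At z = 3.12 mm: the cube is not intersected at this z (z outside [0, 3]); the r=8.5 cylinder at (13, 0.5) gives a regular 12-gon of circumradius 8.5 (constant along its height); Merging all regions: only the r=8.5 cylinder at (13, 0.5) is present, so the union is just that shape — 1 connected region. The outline is a single polygon with 12 vertices. Extrusion per mm of travel: 0.8 × 0.12 / (π × 1.425²) = 0.015048. Accumulating E over each segment gives final E = 0.7945.

G0 X4.50 Y0.50 Z3.12
G1 X5.64 Y-3.75 E0.0662
G1 X8.75 Y-6.86 E0.1324
G1 X13.00 Y-8.00 E0.1986
G1 X17.25 Y-6.86 E0.2648
G1 X20.36 Y-3.75 E0.3310
G1 X21.50 Y0.50 E0.3972
G1 X20.36 Y4.75 E0.4635
G1 X17.25 Y7.86 E0.5296
G1 X13.00 Y9.00 E0.5959
G1 X8.75 Y7.86 E0.6621
G1 X5.64 Y4.75 E0.7283
G1 X4.50 Y0.50 E0.7945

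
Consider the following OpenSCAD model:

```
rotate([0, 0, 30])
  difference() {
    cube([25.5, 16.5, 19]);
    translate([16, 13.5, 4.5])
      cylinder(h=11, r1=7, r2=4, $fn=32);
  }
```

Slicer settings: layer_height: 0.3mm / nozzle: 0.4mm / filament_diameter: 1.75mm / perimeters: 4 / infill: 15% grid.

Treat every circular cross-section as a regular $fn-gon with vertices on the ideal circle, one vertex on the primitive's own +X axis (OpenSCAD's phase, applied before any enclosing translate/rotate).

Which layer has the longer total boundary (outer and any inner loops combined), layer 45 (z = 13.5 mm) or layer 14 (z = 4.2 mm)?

layer 45 (z = 13.5 mm)

Layer 45 (z = 13.5): the cube (footprint 25.5×16.5) is included at this height (perimeter 84.00 mm); the cone at (16, 13.5): at t=0.818 of its height the radius interpolates to r₁+(r₂−r₁)t = 4.545, giving a regular 32-gon of that circumradius (perimeter = 2·32·4.545·sin(180°/32) = 28.51 mm); Taking the first minus the rest: starting from the 25.5×16.5 cube, the cone at (16, 13.5) partially overlaps it — only the 57.29 mm² overlap (of its 64.49 mm²) is removed, clipping the outline — boundary = 98.05 mm; (whole slice rotated 30° about Z — lengths, areas and connectivity unchanged). So its perimeter = 98.05 mm. Layer 14 (z = 4.2): the cube is present — its section is the full 25.5×16.5 rectangle (perimeter 84.00 mm); the cone at (16, 13.5) is absent (z outside [4.5, 15.5]); After the difference (first − rest): none of the subtracted shapes is present at this height, so the 25.5×16.5 cube is unchanged — boundary = 84.00 mm; (rotated 30° about Z; rotation is an isometry so areas/perimeters/island counts are preserved). So its perimeter = 84.00 mm. Layer 45 is larger (98.05 vs 84.00 mm).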